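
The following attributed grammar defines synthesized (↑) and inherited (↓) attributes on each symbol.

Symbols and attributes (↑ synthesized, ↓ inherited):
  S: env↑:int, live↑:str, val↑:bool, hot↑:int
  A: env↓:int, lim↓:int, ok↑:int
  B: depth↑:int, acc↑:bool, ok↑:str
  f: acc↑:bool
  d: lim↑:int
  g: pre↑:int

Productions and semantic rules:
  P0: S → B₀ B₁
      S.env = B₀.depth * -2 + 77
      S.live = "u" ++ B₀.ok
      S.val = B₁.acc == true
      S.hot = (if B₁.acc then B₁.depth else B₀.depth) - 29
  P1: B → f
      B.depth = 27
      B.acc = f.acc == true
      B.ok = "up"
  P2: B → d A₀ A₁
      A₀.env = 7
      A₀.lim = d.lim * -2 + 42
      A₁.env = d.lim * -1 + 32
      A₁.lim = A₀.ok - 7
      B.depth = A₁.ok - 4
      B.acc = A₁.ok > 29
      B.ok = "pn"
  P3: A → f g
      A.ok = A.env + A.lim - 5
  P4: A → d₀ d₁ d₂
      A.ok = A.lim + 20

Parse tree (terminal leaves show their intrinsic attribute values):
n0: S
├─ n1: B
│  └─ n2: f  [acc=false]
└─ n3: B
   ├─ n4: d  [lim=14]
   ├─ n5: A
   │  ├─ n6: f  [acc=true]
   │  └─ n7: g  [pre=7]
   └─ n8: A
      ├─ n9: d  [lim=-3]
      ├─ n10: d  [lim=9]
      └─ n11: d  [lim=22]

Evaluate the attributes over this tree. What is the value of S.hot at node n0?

1. n2.acc = false  [terminal]
2. n1.depth = 27  [27]
3. n1.acc = false  [f.acc == true]
4. n1.ok = "up"  ["up"]
5. n4.lim = 14  [terminal]
6. n5.env = 7  [7]
7. n5.lim = 14  [d.lim * -2 + 42]
8. n6.acc = true  [terminal]
9. n7.pre = 7  [terminal]
10. n5.ok = 16  [A.env + A.lim - 5]
11. n8.env = 18  [d.lim * -1 + 32]
12. n8.lim = 9  [A₀.ok - 7]
13. n9.lim = -3  [terminal]
14. n10.lim = 9  [terminal]
15. n11.lim = 22  [terminal]
16. n8.ok = 29  [A.lim + 20]
17. n3.depth = 25  [A₁.ok - 4]
18. n3.acc = false  [A₁.ok > 29]
19. n3.ok = "pn"  ["pn"]
20. n0.env = 23  [B₀.depth * -2 + 77]
21. n0.live = "uup"  ["u" ++ B₀.ok]
22. n0.val = false  [B₁.acc == true]
23. n0.hot = -2  [(if B₁.acc then B₁.depth else B₀.depth) - 29]

-2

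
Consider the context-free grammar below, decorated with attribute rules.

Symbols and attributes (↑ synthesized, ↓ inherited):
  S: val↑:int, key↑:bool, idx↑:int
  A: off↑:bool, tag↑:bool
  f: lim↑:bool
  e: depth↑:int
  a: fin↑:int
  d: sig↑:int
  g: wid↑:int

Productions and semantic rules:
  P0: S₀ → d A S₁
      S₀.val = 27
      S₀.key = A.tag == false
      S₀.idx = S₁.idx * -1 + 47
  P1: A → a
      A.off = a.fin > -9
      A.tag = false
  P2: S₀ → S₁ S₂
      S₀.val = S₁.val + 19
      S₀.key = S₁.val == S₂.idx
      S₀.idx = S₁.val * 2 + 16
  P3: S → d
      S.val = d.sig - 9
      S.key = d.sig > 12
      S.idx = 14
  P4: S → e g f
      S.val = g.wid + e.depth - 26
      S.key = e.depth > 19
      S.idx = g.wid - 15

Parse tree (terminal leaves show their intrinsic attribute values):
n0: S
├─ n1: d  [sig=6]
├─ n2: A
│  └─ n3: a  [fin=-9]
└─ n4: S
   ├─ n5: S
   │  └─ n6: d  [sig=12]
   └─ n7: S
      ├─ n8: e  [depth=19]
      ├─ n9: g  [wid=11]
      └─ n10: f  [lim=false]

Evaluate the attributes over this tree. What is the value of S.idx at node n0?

25

1. n1.sig = 6  [terminal]
2. n3.fin = -9  [terminal]
3. n2.off = false  [a.fin > -9]
4. n2.tag = false  [false]
5. n6.sig = 12  [terminal]
6. n5.val = 3  [d.sig - 9]
7. n5.key = false  [d.sig > 12]
8. n5.idx = 14  [14]
9. n8.depth = 19  [terminal]
10. n9.wid = 11  [terminal]
11. n10.lim = false  [terminal]
12. n7.val = 4  [g.wid + e.depth - 26]
13. n7.key = false  [e.depth > 19]
14. n7.idx = -4  [g.wid - 15]
15. n4.val = 22  [S₁.val + 19]
16. n4.key = false  [S₁.val == S₂.idx]
17. n4.idx = 22  [S₁.val * 2 + 16]
18. n0.val = 27  [27]
19. n0.key = true  [A.tag == false]
20. n0.idx = 25  [S₁.idx * -1 + 47]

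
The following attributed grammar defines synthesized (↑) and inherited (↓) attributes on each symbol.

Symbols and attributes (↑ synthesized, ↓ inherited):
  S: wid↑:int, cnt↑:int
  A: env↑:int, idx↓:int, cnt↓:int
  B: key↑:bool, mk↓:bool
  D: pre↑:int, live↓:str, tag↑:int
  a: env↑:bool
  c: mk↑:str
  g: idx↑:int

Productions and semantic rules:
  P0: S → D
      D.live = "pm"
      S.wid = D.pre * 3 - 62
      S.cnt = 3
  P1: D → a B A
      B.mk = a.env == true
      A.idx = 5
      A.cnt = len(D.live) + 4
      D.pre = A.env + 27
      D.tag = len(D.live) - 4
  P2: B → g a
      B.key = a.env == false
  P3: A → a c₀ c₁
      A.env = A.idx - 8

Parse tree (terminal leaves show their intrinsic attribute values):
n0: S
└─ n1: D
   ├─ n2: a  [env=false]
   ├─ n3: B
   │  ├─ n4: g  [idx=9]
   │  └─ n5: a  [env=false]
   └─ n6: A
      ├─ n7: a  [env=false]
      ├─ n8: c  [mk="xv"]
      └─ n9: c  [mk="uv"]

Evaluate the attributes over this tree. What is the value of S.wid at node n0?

10

1. n1.live = "pm"  ["pm"]
2. n2.env = false  [terminal]
3. n3.mk = false  [a.env == true]
4. n4.idx = 9  [terminal]
5. n5.env = false  [terminal]
6. n3.key = true  [a.env == false]
7. n6.idx = 5  [5]
8. n6.cnt = 6  [len(D.live) + 4]
9. n7.env = false  [terminal]
10. n8.mk = "xv"  [terminal]
11. n9.mk = "uv"  [terminal]
12. n6.env = -3  [A.idx - 8]
13. n1.pre = 24  [A.env + 27]
14. n1.tag = -2  [len(D.live) - 4]
15. n0.wid = 10  [D.pre * 3 - 62]
16. n0.cnt = 3  [3]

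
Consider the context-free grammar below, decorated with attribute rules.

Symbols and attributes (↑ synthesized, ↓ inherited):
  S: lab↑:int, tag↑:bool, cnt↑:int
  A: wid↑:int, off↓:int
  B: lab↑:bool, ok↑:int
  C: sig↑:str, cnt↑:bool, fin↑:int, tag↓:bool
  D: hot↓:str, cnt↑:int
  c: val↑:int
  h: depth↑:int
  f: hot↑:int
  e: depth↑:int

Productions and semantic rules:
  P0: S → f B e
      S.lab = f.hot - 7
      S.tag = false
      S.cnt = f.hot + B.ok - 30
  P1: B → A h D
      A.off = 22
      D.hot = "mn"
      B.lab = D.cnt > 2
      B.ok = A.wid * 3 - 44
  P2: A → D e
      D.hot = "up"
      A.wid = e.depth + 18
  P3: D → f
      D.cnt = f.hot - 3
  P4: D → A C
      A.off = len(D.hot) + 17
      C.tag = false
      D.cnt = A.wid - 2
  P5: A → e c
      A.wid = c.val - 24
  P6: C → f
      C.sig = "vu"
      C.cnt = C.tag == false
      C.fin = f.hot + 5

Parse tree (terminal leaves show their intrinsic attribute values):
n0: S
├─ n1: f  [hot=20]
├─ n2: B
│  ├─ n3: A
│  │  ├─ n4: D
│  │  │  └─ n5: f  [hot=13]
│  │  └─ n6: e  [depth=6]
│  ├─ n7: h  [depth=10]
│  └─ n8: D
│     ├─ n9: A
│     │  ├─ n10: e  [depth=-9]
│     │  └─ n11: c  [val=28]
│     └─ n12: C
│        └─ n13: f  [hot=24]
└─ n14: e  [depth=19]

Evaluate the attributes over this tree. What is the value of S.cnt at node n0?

1. n1.hot = 20  [terminal]
2. n3.off = 22  [22]
3. n4.hot = "up"  ["up"]
4. n5.hot = 13  [terminal]
5. n4.cnt = 10  [f.hot - 3]
6. n6.depth = 6  [terminal]
7. n3.wid = 24  [e.depth + 18]
8. n7.depth = 10  [terminal]
9. n8.hot = "mn"  ["mn"]
10. n9.off = 19  [len(D.hot) + 17]
11. n10.depth = -9  [terminal]
12. n11.val = 28  [terminal]
13. n9.wid = 4  [c.val - 24]
14. n12.tag = false  [false]
15. n13.hot = 24  [terminal]
16. n12.sig = "vu"  ["vu"]
17. n12.cnt = true  [C.tag == false]
18. n12.fin = 29  [f.hot + 5]
19. n8.cnt = 2  [A.wid - 2]
20. n2.lab = false  [D.cnt > 2]
21. n2.ok = 28  [A.wid * 3 - 44]
22. n14.depth = 19  [terminal]
23. n0.lab = 13  [f.hot - 7]
24. n0.tag = false  [false]
25. n0.cnt = 18  [f.hot + B.ok - 30]

18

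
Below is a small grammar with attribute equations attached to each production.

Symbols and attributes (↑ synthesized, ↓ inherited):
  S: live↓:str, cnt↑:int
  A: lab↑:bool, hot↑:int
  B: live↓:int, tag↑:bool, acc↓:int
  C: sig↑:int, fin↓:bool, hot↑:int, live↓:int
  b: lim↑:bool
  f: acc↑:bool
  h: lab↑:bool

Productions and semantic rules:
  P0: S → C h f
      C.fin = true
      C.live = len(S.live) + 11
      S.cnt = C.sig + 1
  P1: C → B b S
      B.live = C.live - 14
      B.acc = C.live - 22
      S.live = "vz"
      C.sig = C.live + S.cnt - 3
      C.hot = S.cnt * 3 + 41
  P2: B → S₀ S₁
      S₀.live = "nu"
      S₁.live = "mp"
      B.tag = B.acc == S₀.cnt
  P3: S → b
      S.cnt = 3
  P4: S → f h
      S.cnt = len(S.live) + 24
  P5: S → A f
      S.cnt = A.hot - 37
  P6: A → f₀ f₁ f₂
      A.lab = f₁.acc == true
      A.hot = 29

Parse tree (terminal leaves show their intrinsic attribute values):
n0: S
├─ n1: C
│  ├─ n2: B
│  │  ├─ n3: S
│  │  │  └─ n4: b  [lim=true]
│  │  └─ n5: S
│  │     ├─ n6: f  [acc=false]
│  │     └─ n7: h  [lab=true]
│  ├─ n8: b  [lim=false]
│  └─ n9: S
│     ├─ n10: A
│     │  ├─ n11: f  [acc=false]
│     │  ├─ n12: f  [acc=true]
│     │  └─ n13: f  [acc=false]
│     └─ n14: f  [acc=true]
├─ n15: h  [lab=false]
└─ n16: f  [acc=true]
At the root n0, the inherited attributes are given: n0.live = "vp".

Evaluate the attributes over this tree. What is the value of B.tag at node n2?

1. n0.live = "vp"  [given at root]
2. n1.fin = true  [true]
3. n1.live = 13  [len(S.live) + 11]
4. n2.live = -1  [C.live - 14]
5. n2.acc = -9  [C.live - 22]
6. n3.live = "nu"  ["nu"]
7. n4.lim = true  [terminal]
8. n3.cnt = 3  [3]
9. n5.live = "mp"  ["mp"]
10. n6.acc = false  [terminal]
11. n7.lab = true  [terminal]
12. n5.cnt = 26  [len(S.live) + 24]
13. n2.tag = false  [B.acc == S₀.cnt]
14. n8.lim = false  [terminal]
15. n9.live = "vz"  ["vz"]
16. n11.acc = false  [terminal]
17. n12.acc = true  [terminal]
18. n13.acc = false  [terminal]
19. n10.lab = true  [f₁.acc == true]
20. n10.hot = 29  [29]
21. n14.acc = true  [terminal]
22. n9.cnt = -8  [A.hot - 37]
23. n1.sig = 2  [C.live + S.cnt - 3]
24. n1.hot = 17  [S.cnt * 3 + 41]
25. n15.lab = false  [terminal]
26. n16.acc = true  [terminal]
27. n0.cnt = 3  [C.sig + 1]

false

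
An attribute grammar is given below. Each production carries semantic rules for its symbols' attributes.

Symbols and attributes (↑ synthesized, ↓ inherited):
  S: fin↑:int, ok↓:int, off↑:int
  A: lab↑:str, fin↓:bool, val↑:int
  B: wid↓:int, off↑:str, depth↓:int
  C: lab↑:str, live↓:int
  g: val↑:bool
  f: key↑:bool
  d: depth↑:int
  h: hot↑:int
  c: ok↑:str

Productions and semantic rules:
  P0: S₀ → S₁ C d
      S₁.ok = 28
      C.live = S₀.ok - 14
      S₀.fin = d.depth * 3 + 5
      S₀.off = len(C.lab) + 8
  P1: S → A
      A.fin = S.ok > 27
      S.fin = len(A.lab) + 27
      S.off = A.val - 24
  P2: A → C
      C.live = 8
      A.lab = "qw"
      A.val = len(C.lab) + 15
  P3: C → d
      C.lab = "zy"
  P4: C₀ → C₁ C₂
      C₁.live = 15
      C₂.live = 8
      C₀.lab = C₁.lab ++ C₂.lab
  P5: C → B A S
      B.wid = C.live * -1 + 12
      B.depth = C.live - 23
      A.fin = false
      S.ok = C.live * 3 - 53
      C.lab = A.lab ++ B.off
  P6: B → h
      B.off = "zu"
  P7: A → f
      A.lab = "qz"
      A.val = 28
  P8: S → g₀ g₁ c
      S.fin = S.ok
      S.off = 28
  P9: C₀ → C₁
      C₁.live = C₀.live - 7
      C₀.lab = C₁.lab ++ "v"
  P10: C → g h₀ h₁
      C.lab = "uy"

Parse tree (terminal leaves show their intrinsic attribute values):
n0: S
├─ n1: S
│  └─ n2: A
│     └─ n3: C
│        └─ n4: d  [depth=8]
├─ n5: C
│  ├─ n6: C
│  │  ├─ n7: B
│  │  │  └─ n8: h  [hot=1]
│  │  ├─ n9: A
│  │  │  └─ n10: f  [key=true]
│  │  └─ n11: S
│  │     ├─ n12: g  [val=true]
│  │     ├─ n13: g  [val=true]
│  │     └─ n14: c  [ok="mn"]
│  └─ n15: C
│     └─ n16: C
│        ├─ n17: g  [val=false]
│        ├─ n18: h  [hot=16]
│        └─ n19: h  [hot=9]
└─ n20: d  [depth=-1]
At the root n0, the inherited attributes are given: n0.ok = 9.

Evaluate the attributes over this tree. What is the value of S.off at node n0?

15

1. n0.ok = 9  [given at root]
2. n1.ok = 28  [28]
3. n2.fin = true  [S.ok > 27]
4. n3.live = 8  [8]
5. n4.depth = 8  [terminal]
6. n3.lab = "zy"  ["zy"]
7. n2.lab = "qw"  ["qw"]
8. n2.val = 17  [len(C.lab) + 15]
9. n1.fin = 29  [len(A.lab) + 27]
10. n1.off = -7  [A.val - 24]
11. n5.live = -5  [S₀.ok - 14]
12. n6.live = 15  [15]
13. n7.wid = -3  [C.live * -1 + 12]
14. n7.depth = -8  [C.live - 23]
15. n8.hot = 1  [terminal]
16. n7.off = "zu"  ["zu"]
17. n9.fin = false  [false]
18. n10.key = true  [terminal]
19. n9.lab = "qz"  ["qz"]
20. n9.val = 28  [28]
21. n11.ok = -8  [C.live * 3 - 53]
22. n12.val = true  [terminal]
23. n13.val = true  [terminal]
24. n14.ok = "mn"  [terminal]
25. n11.fin = -8  [S.ok]
26. n11.off = 28  [28]
27. n6.lab = "qzzu"  [A.lab ++ B.off]
28. n15.live = 8  [8]
29. n16.live = 1  [C₀.live - 7]
30. n17.val = false  [terminal]
31. n18.hot = 16  [terminal]
32. n19.hot = 9  [terminal]
33. n16.lab = "uy"  ["uy"]
34. n15.lab = "uyv"  [C₁.lab ++ "v"]
35. n5.lab = "qzzuuyv"  [C₁.lab ++ C₂.lab]
36. n20.depth = -1  [terminal]
37. n0.fin = 2  [d.depth * 3 + 5]
38. n0.off = 15  [len(C.lab) + 8]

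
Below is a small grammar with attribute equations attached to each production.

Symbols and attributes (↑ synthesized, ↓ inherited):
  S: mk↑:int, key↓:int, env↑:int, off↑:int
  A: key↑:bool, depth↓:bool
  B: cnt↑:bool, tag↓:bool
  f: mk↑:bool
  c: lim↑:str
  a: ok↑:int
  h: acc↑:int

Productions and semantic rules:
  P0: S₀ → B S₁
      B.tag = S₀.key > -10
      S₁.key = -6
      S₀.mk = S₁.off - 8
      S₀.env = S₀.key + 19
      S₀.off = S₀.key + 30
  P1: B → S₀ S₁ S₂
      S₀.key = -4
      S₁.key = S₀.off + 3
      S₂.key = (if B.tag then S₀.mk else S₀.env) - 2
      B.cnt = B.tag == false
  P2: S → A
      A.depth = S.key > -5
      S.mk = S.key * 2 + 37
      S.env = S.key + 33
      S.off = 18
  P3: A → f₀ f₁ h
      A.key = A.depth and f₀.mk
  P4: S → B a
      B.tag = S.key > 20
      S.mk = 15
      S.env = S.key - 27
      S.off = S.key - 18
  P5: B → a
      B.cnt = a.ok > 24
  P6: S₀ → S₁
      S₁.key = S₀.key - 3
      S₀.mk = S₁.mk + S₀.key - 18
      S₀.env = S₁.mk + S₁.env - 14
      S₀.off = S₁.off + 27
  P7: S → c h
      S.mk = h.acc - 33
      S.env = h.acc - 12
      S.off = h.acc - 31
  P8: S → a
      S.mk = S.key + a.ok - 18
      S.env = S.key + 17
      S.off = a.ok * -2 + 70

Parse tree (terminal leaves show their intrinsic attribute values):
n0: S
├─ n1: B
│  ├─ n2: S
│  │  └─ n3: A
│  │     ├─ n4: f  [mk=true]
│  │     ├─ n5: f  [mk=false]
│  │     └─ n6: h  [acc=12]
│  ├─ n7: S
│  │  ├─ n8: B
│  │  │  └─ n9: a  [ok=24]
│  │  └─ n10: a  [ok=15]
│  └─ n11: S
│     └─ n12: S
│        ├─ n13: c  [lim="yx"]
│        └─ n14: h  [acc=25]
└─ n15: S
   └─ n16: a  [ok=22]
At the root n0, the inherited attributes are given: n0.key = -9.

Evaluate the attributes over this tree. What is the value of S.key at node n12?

1. n0.key = -9  [given at root]
2. n1.tag = true  [S₀.key > -10]
3. n2.key = -4  [-4]
4. n3.depth = true  [S.key > -5]
5. n4.mk = true  [terminal]
6. n5.mk = false  [terminal]
7. n6.acc = 12  [terminal]
8. n3.key = true  [A.depth and f₀.mk]
9. n2.mk = 29  [S.key * 2 + 37]
10. n2.env = 29  [S.key + 33]
11. n2.off = 18  [18]
12. n7.key = 21  [S₀.off + 3]
13. n8.tag = true  [S.key > 20]
14. n9.ok = 24  [terminal]
15. n8.cnt = false  [a.ok > 24]
16. n10.ok = 15  [terminal]
17. n7.mk = 15  [15]
18. n7.env = -6  [S.key - 27]
19. n7.off = 3  [S.key - 18]
20. n11.key = 27  [(if B.tag then S₀.mk else S₀.env) - 2]
21. n12.key = 24  [S₀.key - 3]
22. n13.lim = "yx"  [terminal]
23. n14.acc = 25  [terminal]
24. n12.mk = -8  [h.acc - 33]
25. n12.env = 13  [h.acc - 12]
26. n12.off = -6  [h.acc - 31]
27. n11.mk = 1  [S₁.mk + S₀.key - 18]
28. n11.env = -9  [S₁.mk + S₁.env - 14]
29. n11.off = 21  [S₁.off + 27]
30. n1.cnt = false  [B.tag == false]
31. n15.key = -6  [-6]
32. n16.ok = 22  [terminal]
33. n15.mk = -2  [S.key + a.ok - 18]
34. n15.env = 11  [S.key + 17]
35. n15.off = 26  [a.ok * -2 + 70]
36. n0.mk = 18  [S₁.off - 8]
37. n0.env = 10  [S₀.key + 19]
38. n0.off = 21  [S₀.key + 30]

24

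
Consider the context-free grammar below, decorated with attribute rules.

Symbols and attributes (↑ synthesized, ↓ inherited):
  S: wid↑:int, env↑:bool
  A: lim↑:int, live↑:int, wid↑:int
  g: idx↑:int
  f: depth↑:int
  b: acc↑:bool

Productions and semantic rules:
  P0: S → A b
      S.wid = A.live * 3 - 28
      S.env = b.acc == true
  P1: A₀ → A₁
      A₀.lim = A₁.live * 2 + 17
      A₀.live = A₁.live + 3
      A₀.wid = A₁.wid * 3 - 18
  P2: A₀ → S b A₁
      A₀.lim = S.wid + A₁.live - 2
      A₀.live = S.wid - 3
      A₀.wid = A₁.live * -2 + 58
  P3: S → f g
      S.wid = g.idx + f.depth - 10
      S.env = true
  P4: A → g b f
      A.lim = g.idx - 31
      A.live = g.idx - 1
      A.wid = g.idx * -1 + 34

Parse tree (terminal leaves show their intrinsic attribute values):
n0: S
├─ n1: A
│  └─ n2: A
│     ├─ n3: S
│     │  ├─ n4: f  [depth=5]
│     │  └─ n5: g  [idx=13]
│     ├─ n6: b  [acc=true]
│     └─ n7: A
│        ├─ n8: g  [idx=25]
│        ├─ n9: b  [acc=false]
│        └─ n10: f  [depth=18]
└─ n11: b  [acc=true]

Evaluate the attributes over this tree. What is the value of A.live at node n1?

8

1. n4.depth = 5  [terminal]
2. n5.idx = 13  [terminal]
3. n3.wid = 8  [g.idx + f.depth - 10]
4. n3.env = true  [true]
5. n6.acc = true  [terminal]
6. n8.idx = 25  [terminal]
7. n9.acc = false  [terminal]
8. n10.depth = 18  [terminal]
9. n7.lim = -6  [g.idx - 31]
10. n7.live = 24  [g.idx - 1]
11. n7.wid = 9  [g.idx * -1 + 34]
12. n2.lim = 30  [S.wid + A₁.live - 2]
13. n2.live = 5  [S.wid - 3]
14. n2.wid = 10  [A₁.live * -2 + 58]
15. n1.lim = 27  [A₁.live * 2 + 17]
16. n1.live = 8  [A₁.live + 3]
17. n1.wid = 12  [A₁.wid * 3 - 18]
18. n11.acc = true  [terminal]
19. n0.wid = -4  [A.live * 3 - 28]
20. n0.env = true  [b.acc == true]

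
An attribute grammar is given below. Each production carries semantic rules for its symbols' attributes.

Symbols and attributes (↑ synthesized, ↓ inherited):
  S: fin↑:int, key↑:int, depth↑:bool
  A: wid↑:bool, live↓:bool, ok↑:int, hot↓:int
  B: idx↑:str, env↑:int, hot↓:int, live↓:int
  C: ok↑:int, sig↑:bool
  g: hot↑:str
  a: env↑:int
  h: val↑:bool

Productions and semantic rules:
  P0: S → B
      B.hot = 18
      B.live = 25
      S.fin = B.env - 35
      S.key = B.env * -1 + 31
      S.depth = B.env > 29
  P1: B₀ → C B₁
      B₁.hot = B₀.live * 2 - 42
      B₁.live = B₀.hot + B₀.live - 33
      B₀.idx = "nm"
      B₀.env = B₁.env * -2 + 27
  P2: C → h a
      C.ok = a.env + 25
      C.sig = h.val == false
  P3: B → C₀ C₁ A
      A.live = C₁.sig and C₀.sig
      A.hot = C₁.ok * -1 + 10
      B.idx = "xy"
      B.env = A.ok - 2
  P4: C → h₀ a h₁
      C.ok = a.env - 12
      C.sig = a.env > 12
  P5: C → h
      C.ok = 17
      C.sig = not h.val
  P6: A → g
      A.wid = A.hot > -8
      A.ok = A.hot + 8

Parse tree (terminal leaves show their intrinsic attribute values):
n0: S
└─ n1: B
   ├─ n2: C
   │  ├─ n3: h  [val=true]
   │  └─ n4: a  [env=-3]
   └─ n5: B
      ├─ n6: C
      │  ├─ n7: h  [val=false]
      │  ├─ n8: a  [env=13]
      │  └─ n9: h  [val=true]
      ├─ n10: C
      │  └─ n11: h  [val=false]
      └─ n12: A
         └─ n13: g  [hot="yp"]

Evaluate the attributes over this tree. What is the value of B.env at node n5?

1. n1.hot = 18  [18]
2. n1.live = 25  [25]
3. n3.val = true  [terminal]
4. n4.env = -3  [terminal]
5. n2.ok = 22  [a.env + 25]
6. n2.sig = false  [h.val == false]
7. n5.hot = 8  [B₀.live * 2 - 42]
8. n5.live = 10  [B₀.hot + B₀.live - 33]
9. n7.val = false  [terminal]
10. n8.env = 13  [terminal]
11. n9.val = true  [terminal]
12. n6.ok = 1  [a.env - 12]
13. n6.sig = true  [a.env > 12]
14. n11.val = false  [terminal]
15. n10.ok = 17  [17]
16. n10.sig = true  [not h.val]
17. n12.live = true  [C₁.sig and C₀.sig]
18. n12.hot = -7  [C₁.ok * -1 + 10]
19. n13.hot = "yp"  [terminal]
20. n12.wid = true  [A.hot > -8]
21. n12.ok = 1  [A.hot + 8]
22. n5.idx = "xy"  ["xy"]
23. n5.env = -1  [A.ok - 2]
24. n1.idx = "nm"  ["nm"]
25. n1.env = 29  [B₁.env * -2 + 27]
26. n0.fin = -6  [B.env - 35]
27. n0.key = 2  [B.env * -1 + 31]
28. n0.depth = false  [B.env > 29]

-1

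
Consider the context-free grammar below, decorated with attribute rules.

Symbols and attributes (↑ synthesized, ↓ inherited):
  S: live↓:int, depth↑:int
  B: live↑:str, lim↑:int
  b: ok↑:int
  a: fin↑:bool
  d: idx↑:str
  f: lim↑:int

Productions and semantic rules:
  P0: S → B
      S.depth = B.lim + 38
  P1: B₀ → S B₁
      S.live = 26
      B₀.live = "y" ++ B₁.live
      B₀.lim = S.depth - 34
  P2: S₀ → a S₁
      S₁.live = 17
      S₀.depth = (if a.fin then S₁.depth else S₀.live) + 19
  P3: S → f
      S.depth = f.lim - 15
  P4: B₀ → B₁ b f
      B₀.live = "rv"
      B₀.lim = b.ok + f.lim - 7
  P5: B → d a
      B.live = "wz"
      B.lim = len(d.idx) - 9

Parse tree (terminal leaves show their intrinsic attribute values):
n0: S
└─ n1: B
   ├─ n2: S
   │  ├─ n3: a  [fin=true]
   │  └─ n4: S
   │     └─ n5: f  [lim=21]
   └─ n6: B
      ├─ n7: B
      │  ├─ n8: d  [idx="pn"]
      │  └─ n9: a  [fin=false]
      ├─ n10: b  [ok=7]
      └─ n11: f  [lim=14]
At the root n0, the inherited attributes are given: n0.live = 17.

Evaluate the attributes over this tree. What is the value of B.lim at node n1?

1. n0.live = 17  [given at root]
2. n2.live = 26  [26]
3. n3.fin = true  [terminal]
4. n4.live = 17  [17]
5. n5.lim = 21  [terminal]
6. n4.depth = 6  [f.lim - 15]
7. n2.depth = 25  [(if a.fin then S₁.depth else S₀.live) + 19]
8. n8.idx = "pn"  [terminal]
9. n9.fin = false  [terminal]
10. n7.live = "wz"  ["wz"]
11. n7.lim = -7  [len(d.idx) - 9]
12. n10.ok = 7  [terminal]
13. n11.lim = 14  [terminal]
14. n6.live = "rv"  ["rv"]
15. n6.lim = 14  [b.ok + f.lim - 7]
16. n1.live = "yrv"  ["y" ++ B₁.live]
17. n1.lim = -9  [S.depth - 34]
18. n0.depth = 29  [B.lim + 38]

-9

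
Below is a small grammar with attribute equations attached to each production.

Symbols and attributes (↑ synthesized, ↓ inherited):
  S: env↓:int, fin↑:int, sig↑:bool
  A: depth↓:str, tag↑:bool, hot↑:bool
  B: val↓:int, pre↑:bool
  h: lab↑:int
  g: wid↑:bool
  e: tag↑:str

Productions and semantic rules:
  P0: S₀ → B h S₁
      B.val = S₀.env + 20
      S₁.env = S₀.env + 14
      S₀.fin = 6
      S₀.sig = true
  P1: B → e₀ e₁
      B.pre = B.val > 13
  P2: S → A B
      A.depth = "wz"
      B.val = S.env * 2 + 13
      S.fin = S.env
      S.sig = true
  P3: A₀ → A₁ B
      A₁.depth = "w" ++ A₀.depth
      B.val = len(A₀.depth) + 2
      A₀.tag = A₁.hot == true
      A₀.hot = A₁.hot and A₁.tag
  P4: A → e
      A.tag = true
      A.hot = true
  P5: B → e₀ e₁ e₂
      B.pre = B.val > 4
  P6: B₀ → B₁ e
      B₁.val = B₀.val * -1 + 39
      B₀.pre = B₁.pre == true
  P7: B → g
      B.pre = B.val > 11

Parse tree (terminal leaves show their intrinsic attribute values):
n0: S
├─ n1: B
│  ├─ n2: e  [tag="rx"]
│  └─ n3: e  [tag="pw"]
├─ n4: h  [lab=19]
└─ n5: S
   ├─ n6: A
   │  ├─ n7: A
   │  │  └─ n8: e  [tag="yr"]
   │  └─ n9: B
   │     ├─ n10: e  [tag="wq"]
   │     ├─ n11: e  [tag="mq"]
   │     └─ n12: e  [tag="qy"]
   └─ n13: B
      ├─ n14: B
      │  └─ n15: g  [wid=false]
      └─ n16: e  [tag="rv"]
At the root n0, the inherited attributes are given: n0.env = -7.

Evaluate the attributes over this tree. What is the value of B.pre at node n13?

1. n0.env = -7  [given at root]
2. n1.val = 13  [S₀.env + 20]
3. n2.tag = "rx"  [terminal]
4. n3.tag = "pw"  [terminal]
5. n1.pre = false  [B.val > 13]
6. n4.lab = 19  [terminal]
7. n5.env = 7  [S₀.env + 14]
8. n6.depth = "wz"  ["wz"]
9. n7.depth = "wwz"  ["w" ++ A₀.depth]
10. n8.tag = "yr"  [terminal]
11. n7.tag = true  [true]
12. n7.hot = true  [true]
13. n9.val = 4  [len(A₀.depth) + 2]
14. n10.tag = "wq"  [terminal]
15. n11.tag = "mq"  [terminal]
16. n12.tag = "qy"  [terminal]
17. n9.pre = false  [B.val > 4]
18. n6.tag = true  [A₁.hot == true]
19. n6.hot = true  [A₁.hot and A₁.tag]
20. n13.val = 27  [S.env * 2 + 13]
21. n14.val = 12  [B₀.val * -1 + 39]
22. n15.wid = false  [terminal]
23. n14.pre = true  [B.val > 11]
24. n16.tag = "rv"  [terminal]
25. n13.pre = true  [B₁.pre == true]
26. n5.fin = 7  [S.env]
27. n5.sig = true  [true]
28. n0.fin = 6  [6]
29. n0.sig = true  [true]

true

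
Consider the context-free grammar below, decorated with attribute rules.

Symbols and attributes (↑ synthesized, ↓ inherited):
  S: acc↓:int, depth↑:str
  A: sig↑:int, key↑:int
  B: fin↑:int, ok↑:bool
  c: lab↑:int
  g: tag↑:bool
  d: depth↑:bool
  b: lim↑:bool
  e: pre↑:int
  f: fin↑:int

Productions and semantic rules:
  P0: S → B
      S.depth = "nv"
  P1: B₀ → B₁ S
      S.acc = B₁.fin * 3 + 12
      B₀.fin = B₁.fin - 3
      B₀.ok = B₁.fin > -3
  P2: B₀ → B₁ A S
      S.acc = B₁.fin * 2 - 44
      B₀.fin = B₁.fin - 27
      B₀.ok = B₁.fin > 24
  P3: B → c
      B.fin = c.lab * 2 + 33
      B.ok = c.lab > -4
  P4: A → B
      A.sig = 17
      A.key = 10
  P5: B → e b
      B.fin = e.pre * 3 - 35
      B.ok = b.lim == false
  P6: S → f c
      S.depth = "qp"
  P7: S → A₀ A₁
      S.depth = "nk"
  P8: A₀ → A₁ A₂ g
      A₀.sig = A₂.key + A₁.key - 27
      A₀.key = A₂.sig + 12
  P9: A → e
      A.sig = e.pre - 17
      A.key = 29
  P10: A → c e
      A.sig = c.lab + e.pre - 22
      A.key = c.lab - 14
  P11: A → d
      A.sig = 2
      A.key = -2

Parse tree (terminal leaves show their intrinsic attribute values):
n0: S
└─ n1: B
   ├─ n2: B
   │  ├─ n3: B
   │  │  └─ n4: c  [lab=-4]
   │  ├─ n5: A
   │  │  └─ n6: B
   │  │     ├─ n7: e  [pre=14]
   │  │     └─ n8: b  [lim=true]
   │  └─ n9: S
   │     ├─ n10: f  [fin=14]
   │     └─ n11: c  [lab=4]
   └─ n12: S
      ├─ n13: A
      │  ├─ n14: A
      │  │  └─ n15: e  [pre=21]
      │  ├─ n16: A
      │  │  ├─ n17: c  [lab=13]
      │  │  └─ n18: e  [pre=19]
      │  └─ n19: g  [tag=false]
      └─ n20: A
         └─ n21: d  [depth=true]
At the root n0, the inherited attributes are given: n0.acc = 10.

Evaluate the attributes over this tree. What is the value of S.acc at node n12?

1. n0.acc = 10  [given at root]
2. n4.lab = -4  [terminal]
3. n3.fin = 25  [c.lab * 2 + 33]
4. n3.ok = false  [c.lab > -4]
5. n7.pre = 14  [terminal]
6. n8.lim = true  [terminal]
7. n6.fin = 7  [e.pre * 3 - 35]
8. n6.ok = false  [b.lim == false]
9. n5.sig = 17  [17]
10. n5.key = 10  [10]
11. n9.acc = 6  [B₁.fin * 2 - 44]
12. n10.fin = 14  [terminal]
13. n11.lab = 4  [terminal]
14. n9.depth = "qp"  ["qp"]
15. n2.fin = -2  [B₁.fin - 27]
16. n2.ok = true  [B₁.fin > 24]
17. n12.acc = 6  [B₁.fin * 3 + 12]
18. n15.pre = 21  [terminal]
19. n14.sig = 4  [e.pre - 17]
20. n14.key = 29  [29]
21. n17.lab = 13  [terminal]
22. n18.pre = 19  [terminal]
23. n16.sig = 10  [c.lab + e.pre - 22]
24. n16.key = -1  [c.lab - 14]
25. n19.tag = false  [terminal]
26. n13.sig = 1  [A₂.key + A₁.key - 27]
27. n13.key = 22  [A₂.sig + 12]
28. n21.depth = true  [terminal]
29. n20.sig = 2  [2]
30. n20.key = -2  [-2]
31. n12.depth = "nk"  ["nk"]
32. n1.fin = -5  [B₁.fin - 3]
33. n1.ok = true  [B₁.fin > -3]
34. n0.depth = "nv"  ["nv"]

6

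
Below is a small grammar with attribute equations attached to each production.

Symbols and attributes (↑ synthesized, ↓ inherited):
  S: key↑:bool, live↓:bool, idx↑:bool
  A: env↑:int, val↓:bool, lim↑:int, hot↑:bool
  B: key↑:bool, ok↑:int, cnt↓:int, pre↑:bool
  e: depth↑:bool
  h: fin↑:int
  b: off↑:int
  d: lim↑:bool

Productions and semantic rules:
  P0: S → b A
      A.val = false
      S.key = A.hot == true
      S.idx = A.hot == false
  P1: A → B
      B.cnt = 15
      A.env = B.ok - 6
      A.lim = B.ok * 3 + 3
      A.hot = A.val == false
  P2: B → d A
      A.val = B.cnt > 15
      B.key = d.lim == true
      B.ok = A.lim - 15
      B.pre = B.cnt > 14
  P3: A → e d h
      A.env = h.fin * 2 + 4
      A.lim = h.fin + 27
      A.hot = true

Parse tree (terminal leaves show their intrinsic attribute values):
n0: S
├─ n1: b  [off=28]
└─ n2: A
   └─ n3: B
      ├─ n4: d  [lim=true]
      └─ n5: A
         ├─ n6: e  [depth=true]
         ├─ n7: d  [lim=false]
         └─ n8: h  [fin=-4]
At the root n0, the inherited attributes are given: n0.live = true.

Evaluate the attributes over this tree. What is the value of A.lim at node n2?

27

1. n0.live = true  [given at root]
2. n1.off = 28  [terminal]
3. n2.val = false  [false]
4. n3.cnt = 15  [15]
5. n4.lim = true  [terminal]
6. n5.val = false  [B.cnt > 15]
7. n6.depth = true  [terminal]
8. n7.lim = false  [terminal]
9. n8.fin = -4  [terminal]
10. n5.env = -4  [h.fin * 2 + 4]
11. n5.lim = 23  [h.fin + 27]
12. n5.hot = true  [true]
13. n3.key = true  [d.lim == true]
14. n3.ok = 8  [A.lim - 15]
15. n3.pre = true  [B.cnt > 14]
16. n2.env = 2  [B.ok - 6]
17. n2.lim = 27  [B.ok * 3 + 3]
18. n2.hot = true  [A.val == false]
19. n0.key = true  [A.hot == true]
20. n0.idx = false  [A.hot == false]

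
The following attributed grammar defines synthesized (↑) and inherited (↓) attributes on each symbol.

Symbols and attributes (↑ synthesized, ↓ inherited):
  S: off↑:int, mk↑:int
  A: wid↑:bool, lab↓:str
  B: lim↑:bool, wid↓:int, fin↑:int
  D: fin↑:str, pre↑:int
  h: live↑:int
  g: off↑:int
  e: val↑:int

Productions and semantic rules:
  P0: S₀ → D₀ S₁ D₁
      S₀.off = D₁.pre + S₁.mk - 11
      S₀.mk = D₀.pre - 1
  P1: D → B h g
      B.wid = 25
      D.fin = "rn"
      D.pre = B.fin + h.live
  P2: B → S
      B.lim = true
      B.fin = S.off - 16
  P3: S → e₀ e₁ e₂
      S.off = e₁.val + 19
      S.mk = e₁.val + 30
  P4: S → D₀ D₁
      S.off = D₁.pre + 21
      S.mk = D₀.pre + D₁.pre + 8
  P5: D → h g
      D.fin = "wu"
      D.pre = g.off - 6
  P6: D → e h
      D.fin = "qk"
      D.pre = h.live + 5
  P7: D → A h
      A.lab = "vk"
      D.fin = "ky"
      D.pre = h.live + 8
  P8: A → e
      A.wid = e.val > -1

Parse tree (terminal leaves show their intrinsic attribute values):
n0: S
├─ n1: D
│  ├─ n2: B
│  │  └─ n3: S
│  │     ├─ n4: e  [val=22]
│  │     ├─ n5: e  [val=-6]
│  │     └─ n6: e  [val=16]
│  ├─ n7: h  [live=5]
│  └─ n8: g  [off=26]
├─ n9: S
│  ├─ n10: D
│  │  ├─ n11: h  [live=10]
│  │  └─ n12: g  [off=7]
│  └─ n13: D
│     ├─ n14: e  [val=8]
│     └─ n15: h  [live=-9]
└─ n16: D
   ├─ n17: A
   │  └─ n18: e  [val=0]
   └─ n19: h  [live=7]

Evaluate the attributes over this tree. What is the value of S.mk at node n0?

1

1. n2.wid = 25  [25]
2. n4.val = 22  [terminal]
3. n5.val = -6  [terminal]
4. n6.val = 16  [terminal]
5. n3.off = 13  [e₁.val + 19]
6. n3.mk = 24  [e₁.val + 30]
7. n2.lim = true  [true]
8. n2.fin = -3  [S.off - 16]
9. n7.live = 5  [terminal]
10. n8.off = 26  [terminal]
11. n1.fin = "rn"  ["rn"]
12. n1.pre = 2  [B.fin + h.live]
13. n11.live = 10  [terminal]
14. n12.off = 7  [terminal]
15. n10.fin = "wu"  ["wu"]
16. n10.pre = 1  [g.off - 6]
17. n14.val = 8  [terminal]
18. n15.live = -9  [terminal]
19. n13.fin = "qk"  ["qk"]
20. n13.pre = -4  [h.live + 5]
21. n9.off = 17  [D₁.pre + 21]
22. n9.mk = 5  [D₀.pre + D₁.pre + 8]
23. n17.lab = "vk"  ["vk"]
24. n18.val = 0  [terminal]
25. n17.wid = true  [e.val > -1]
26. n19.live = 7  [terminal]
27. n16.fin = "ky"  ["ky"]
28. n16.pre = 15  [h.live + 8]
29. n0.off = 9  [D₁.pre + S₁.mk - 11]
30. n0.mk = 1  [D₀.pre - 1]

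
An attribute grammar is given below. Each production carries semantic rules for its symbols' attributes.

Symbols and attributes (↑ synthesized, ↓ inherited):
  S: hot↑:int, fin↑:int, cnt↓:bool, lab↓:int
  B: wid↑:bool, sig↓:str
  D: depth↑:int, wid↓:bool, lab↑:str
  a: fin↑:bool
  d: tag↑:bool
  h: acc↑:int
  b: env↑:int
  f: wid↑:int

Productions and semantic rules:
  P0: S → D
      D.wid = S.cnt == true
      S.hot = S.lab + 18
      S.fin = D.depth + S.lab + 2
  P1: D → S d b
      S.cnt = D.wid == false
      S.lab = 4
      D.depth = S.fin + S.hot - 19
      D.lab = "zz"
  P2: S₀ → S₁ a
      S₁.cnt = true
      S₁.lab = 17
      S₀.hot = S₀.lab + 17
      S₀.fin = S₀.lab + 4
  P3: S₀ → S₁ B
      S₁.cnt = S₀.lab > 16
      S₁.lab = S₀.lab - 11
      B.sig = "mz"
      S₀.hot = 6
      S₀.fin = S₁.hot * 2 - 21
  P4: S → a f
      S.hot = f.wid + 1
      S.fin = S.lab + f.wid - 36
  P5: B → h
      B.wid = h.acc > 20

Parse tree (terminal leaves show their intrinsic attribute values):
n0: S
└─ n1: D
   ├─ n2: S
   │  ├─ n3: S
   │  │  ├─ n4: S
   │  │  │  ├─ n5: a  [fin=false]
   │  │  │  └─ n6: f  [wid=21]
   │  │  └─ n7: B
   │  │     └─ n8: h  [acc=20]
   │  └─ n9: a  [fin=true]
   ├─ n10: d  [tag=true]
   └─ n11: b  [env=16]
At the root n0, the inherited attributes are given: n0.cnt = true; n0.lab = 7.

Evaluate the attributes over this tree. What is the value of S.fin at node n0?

1. n0.cnt = true  [given at root]
2. n0.lab = 7  [given at root]
3. n1.wid = true  [S.cnt == true]
4. n2.cnt = false  [D.wid == false]
5. n2.lab = 4  [4]
6. n3.cnt = true  [true]
7. n3.lab = 17  [17]
8. n4.cnt = true  [S₀.lab > 16]
9. n4.lab = 6  [S₀.lab - 11]
10. n5.fin = false  [terminal]
11. n6.wid = 21  [terminal]
12. n4.hot = 22  [f.wid + 1]
13. n4.fin = -9  [S.lab + f.wid - 36]
14. n7.sig = "mz"  ["mz"]
15. n8.acc = 20  [terminal]
16. n7.wid = false  [h.acc > 20]
17. n3.hot = 6  [6]
18. n3.fin = 23  [S₁.hot * 2 - 21]
19. n9.fin = true  [terminal]
20. n2.hot = 21  [S₀.lab + 17]
21. n2.fin = 8  [S₀.lab + 4]
22. n10.tag = true  [terminal]
23. n11.env = 16  [terminal]
24. n1.depth = 10  [S.fin + S.hot - 19]
25. n1.lab = "zz"  ["zz"]
26. n0.hot = 25  [S.lab + 18]
27. n0.fin = 19  [D.depth + S.lab + 2]

19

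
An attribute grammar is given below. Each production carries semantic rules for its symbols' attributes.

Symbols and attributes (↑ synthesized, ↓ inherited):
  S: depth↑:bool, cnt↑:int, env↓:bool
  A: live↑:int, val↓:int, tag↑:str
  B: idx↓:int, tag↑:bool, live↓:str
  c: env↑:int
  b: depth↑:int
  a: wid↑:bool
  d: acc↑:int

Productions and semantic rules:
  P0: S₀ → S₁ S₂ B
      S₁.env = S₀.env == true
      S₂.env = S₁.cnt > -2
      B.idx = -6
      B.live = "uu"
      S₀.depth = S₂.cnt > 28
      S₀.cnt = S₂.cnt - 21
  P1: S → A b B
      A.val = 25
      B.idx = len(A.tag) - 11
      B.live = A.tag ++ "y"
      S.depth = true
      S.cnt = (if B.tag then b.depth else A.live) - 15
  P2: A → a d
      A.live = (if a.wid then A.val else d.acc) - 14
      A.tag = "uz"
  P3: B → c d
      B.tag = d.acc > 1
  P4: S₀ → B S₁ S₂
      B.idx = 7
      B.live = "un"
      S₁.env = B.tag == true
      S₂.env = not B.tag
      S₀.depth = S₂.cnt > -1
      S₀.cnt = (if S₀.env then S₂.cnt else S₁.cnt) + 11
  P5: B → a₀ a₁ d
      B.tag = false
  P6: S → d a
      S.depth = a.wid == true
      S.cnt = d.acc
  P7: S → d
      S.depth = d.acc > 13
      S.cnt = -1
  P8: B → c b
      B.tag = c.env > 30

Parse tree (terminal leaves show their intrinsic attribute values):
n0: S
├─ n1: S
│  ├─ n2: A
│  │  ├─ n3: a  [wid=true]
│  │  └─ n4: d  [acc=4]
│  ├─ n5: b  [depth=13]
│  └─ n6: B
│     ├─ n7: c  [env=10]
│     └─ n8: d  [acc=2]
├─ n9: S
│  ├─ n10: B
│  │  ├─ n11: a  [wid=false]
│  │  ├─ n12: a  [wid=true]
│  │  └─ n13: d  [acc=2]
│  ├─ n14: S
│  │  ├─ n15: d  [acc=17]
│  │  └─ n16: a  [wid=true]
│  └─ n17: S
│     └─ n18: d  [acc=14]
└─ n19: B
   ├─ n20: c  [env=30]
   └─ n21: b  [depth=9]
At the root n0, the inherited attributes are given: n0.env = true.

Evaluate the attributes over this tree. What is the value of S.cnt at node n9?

1. n0.env = true  [given at root]
2. n1.env = true  [S₀.env == true]
3. n2.val = 25  [25]
4. n3.wid = true  [terminal]
5. n4.acc = 4  [terminal]
6. n2.live = 11  [(if a.wid then A.val else d.acc) - 14]
7. n2.tag = "uz"  ["uz"]
8. n5.depth = 13  [terminal]
9. n6.idx = -9  [len(A.tag) - 11]
10. n6.live = "uzy"  [A.tag ++ "y"]
11. n7.env = 10  [terminal]
12. n8.acc = 2  [terminal]
13. n6.tag = true  [d.acc > 1]
14. n1.depth = true  [true]
15. n1.cnt = -2  [(if B.tag then b.depth else A.live) - 15]
16. n9.env = false  [S₁.cnt > -2]
17. n10.idx = 7  [7]
18. n10.live = "un"  ["un"]
19. n11.wid = false  [terminal]
20. n12.wid = true  [terminal]
21. n13.acc = 2  [terminal]
22. n10.tag = false  [false]
23. n14.env = false  [B.tag == true]
24. n15.acc = 17  [terminal]
25. n16.wid = true  [terminal]
26. n14.depth = true  [a.wid == true]
27. n14.cnt = 17  [d.acc]
28. n17.env = true  [not B.tag]
29. n18.acc = 14  [terminal]
30. n17.depth = true  [d.acc > 13]
31. n17.cnt = -1  [-1]
32. n9.depth = false  [S₂.cnt > -1]
33. n9.cnt = 28  [(if S₀.env then S₂.cnt else S₁.cnt) + 11]
34. n19.idx = -6  [-6]
35. n19.live = "uu"  ["uu"]
36. n20.env = 30  [terminal]
37. n21.depth = 9  [terminal]
38. n19.tag = false  [c.env > 30]
39. n0.depth = false  [S₂.cnt > 28]
40. n0.cnt = 7  [S₂.cnt - 21]

28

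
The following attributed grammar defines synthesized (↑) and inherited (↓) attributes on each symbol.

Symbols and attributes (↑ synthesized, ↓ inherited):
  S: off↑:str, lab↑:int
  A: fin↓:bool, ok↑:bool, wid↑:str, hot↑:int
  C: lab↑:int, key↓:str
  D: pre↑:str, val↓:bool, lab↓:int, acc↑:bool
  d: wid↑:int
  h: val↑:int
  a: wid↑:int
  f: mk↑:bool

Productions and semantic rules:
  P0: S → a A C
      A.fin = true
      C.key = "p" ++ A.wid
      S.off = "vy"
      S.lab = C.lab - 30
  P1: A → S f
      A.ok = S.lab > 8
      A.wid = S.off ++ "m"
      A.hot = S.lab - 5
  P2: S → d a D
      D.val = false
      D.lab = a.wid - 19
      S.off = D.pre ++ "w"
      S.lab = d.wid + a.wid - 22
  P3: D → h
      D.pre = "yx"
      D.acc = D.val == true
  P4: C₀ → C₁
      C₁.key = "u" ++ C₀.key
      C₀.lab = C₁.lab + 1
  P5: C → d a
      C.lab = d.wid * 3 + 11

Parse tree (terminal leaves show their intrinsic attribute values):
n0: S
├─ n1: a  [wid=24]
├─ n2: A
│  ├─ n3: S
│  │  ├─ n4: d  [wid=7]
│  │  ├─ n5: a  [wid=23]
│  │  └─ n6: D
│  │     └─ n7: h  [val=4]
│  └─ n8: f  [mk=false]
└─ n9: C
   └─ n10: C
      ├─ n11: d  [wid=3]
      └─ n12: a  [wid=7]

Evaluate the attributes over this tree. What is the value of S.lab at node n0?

1. n1.wid = 24  [terminal]
2. n2.fin = true  [true]
3. n4.wid = 7  [terminal]
4. n5.wid = 23  [terminal]
5. n6.val = false  [false]
6. n6.lab = 4  [a.wid - 19]
7. n7.val = 4  [terminal]
8. n6.pre = "yx"  ["yx"]
9. n6.acc = false  [D.val == true]
10. n3.off = "yxw"  [D.pre ++ "w"]
11. n3.lab = 8  [d.wid + a.wid - 22]
12. n8.mk = false  [terminal]
13. n2.ok = false  [S.lab > 8]
14. n2.wid = "yxwm"  [S.off ++ "m"]
15. n2.hot = 3  [S.lab - 5]
16. n9.key = "pyxwm"  ["p" ++ A.wid]
17. n10.key = "upyxwm"  ["u" ++ C₀.key]
18. n11.wid = 3  [terminal]
19. n12.wid = 7  [terminal]
20. n10.lab = 20  [d.wid * 3 + 11]
21. n9.lab = 21  [C₁.lab + 1]
22. n0.off = "vy"  ["vy"]
23. n0.lab = -9  [C.lab - 30]

-9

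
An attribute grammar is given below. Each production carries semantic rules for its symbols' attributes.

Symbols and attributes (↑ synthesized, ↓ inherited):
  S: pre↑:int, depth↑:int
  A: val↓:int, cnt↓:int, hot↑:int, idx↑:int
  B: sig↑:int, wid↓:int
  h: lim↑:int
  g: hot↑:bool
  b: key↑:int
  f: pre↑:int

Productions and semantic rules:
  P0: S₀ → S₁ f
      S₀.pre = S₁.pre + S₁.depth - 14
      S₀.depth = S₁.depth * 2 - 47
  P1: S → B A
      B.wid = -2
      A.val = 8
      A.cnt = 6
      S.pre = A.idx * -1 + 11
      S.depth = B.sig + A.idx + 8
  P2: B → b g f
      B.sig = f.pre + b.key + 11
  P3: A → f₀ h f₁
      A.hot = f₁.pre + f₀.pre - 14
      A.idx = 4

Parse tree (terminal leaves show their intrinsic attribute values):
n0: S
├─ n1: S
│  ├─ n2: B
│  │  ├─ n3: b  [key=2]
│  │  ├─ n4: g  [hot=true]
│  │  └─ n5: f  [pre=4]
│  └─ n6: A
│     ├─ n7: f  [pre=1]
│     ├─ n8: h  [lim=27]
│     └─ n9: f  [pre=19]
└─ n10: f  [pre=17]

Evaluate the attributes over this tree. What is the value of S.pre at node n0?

1. n2.wid = -2  [-2]
2. n3.key = 2  [terminal]
3. n4.hot = true  [terminal]
4. n5.pre = 4  [terminal]
5. n2.sig = 17  [f.pre + b.key + 11]
6. n6.val = 8  [8]
7. n6.cnt = 6  [6]
8. n7.pre = 1  [terminal]
9. n8.lim = 27  [terminal]
10. n9.pre = 19  [terminal]
11. n6.hot = 6  [f₁.pre + f₀.pre - 14]
12. n6.idx = 4  [4]
13. n1.pre = 7  [A.idx * -1 + 11]
14. n1.depth = 29  [B.sig + A.idx + 8]
15. n10.pre = 17  [terminal]
16. n0.pre = 22  [S₁.pre + S₁.depth - 14]
17. n0.depth = 11  [S₁.depth * 2 - 47]

22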